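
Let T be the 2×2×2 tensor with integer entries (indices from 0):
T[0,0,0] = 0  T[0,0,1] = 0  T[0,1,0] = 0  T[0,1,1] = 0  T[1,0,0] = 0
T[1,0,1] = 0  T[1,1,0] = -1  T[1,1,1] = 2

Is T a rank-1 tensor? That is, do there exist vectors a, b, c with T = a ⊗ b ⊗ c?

Yes

The mode-1 fibre T[:,1,0] = [0, -1] gives a = [0, 1] (primitive direction); the mode-2 fibre T[1,:,0] = [0, -1] gives b = [0, 1]; then c[k] = T[1,1,k] / (a[1]·b[1]) = [-1, 2] / 1 = [-1, 2].
Expanding [0, 1] ⊗ [0, 1] ⊗ [-1, 2] reproduces all 8 entries of T, so T = [0, 1] ⊗ [0, 1] ⊗ [-1, 2] and rank(T) ≤ 1.
Equivalently every frontal slice T[:,:,k] is c[k] times the rank-1 matrix [0, 1] ⊗ [0, 1]. So T has rank 1 (it is nonzero).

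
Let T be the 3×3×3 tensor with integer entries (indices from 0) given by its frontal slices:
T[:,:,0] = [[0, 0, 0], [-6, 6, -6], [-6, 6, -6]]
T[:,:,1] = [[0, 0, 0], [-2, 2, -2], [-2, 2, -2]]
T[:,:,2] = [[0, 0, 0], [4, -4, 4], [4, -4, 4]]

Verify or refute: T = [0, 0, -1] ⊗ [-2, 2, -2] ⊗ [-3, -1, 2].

No

Reconstruct entry (1,0,0) from the claimed factors: Σₗ aₗ[1]bₗ[0]cₗ[0] = (0)·(-2)·(-3) = 0, but T[1,0,0] = -6. The claim is false.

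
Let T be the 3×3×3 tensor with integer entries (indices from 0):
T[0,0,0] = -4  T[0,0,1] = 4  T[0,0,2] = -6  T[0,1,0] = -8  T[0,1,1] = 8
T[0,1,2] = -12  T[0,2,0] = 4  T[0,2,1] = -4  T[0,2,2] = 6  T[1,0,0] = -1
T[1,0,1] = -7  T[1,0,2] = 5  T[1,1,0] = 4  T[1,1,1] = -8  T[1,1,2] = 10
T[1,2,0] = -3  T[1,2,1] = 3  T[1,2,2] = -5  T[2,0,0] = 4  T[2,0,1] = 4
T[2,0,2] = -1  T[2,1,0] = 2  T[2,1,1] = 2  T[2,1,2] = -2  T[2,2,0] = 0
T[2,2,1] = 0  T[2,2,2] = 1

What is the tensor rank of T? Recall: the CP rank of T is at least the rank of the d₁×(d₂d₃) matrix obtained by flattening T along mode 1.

3

Lower bound: the mode-3 unfolding of T (rows indexed by k, columns by (i,j) = (0,0), (0,1), (0,2), (1,0), (1,1), (1,2), (2,0), (2,1), (2,2)) is [[-4, -8, 4, -1, 4, -3, 4, 2, 0], [4, 8, -4, -7, -8, 3, 4, 2, 0], [-6, -12, 6, 5, 10, -5, -1, -2, 1]].
There the 3×3 minor on rows k ∈ {0, 1, 2}, columns (i,j) ∈ {(0,0), (1,0), (1,1)} is det [[-4, -1, 4], [4, -7, -8], [-6, 5, 10]] = 24 ≠ 0, so this unfolding has rank ≥ 3; CP rank is at least every unfolding rank, so rank(T) ≥ 3. (Unfolding ranks only ever bound the CP rank from below — rank(T) can be strictly larger than all of them — so the matching upper bound has to come from an explicit 3-term decomposition.)
Upper bound: T is a sum of 3 rank-1 terms, T = [0, 1, -1] ⊗ [2, 1, 0] ⊗ [-2, -2, 0] + [2, -2, 1] ⊗ [1, 2, -1] ⊗ [-1, 1, -2] + [2, -1, -1] ⊗ [1, 2, -1] ⊗ [-1, 1, -1] (one valid choice — decompositions are not unique — normalised so each a, b is primitive with positive first nonzero entry; check it by expanding all entries), so rank(T) ≤ 3.
These bounds meet, so rank(T) = 3.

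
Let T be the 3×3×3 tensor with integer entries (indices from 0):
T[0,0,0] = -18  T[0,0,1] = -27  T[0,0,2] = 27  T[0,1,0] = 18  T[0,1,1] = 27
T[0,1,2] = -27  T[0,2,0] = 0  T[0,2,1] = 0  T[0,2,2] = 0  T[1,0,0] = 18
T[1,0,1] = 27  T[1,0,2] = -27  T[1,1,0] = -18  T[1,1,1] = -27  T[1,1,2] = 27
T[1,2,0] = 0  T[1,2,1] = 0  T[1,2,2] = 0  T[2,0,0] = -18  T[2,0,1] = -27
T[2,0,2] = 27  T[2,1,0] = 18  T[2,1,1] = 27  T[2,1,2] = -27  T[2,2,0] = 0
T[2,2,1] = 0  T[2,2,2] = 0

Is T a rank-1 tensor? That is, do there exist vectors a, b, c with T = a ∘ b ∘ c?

The mode-1 fibre T[:,0,0] = [-18, 18, -18] gives a = [1, -1, 1] (primitive direction); the mode-2 fibre T[0,:,0] = [-18, 18, 0] gives b = [1, -1, 0]; then c[k] = T[0,0,k] / (a[0]·b[0]) = [-18, -27, 27] / 1 = [-18, -27, 27].
Expanding [1, -1, 1] ∘ [1, -1, 0] ∘ [-18, -27, 27] reproduces all 27 entries of T, so T = [1, -1, 1] ∘ [1, -1, 0] ∘ [-18, -27, 27] and rank(T) ≤ 1.
Equivalently every frontal slice T[:,:,k] is c[k] times the rank-1 matrix [1, -1, 1] ∘ [1, -1, 0]. So T has rank 1 (it is nonzero).

Yes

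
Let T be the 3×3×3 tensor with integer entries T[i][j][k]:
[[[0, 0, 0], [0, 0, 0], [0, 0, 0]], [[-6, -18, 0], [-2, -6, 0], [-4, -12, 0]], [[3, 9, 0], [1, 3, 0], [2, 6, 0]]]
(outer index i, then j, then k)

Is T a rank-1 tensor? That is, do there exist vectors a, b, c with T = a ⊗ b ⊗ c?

If T = a ⊗ b ⊗ c then every fibre of T is a multiple of the corresponding factor, so read the factors off the fibres through the nonzero entry T[1,0,0] = -6.
The mode-1 fibre T[:,0,0] = [0, -6, 3] gives a = [0, 2, -1] (primitive direction); the mode-2 fibre T[1,:,0] = [-6, -2, -4] gives b = [3, 1, 2]; then c[k] = T[1,0,k] / (a[1]·b[0]) = [-6, -18, 0] / 6 = [-1, -3, 0].
Expanding [0, 2, -1] ⊗ [3, 1, 2] ⊗ [-1, -3, 0] reproduces all 27 entries of T, so T = [0, 2, -1] ⊗ [3, 1, 2] ⊗ [-1, -3, 0] and rank(T) ≤ 1.
Equivalently every frontal slice T[:,:,k] is c[k] times the rank-1 matrix [0, 2, -1] ⊗ [3, 1, 2]. So T has rank 1 (it is nonzero).

Yes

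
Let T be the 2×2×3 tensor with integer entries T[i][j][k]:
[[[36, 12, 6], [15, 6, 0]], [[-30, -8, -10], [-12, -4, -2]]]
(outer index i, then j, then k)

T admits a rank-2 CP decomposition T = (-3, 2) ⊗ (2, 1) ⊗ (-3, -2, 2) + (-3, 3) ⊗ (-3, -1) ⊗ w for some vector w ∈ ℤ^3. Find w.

Subtract the known terms from T to get the rank-1 residual R = (-3, 3) ⊗ (-3, -1) ⊗ w, so R[i,j,k] = a[i]·b[j]·w[k]. Pick indices with nonzero a[0]·b[0] = (-3)·(-3) = 9. Only the fibre through (0,0,·) is needed: R[0,0,:] = T[0,0,:] − Σₗ aₗ[0]bₗ[0]cₗ = [36, 12, 6] − (-3)·(2)·(-3, -2, 2) = [18, 0, 18]. Then w[k] = R[0,0,k] / 9 for each k, giving w = [18, 0, 18] / 9 = (2, 0, 2).

w = (2, 0, 2)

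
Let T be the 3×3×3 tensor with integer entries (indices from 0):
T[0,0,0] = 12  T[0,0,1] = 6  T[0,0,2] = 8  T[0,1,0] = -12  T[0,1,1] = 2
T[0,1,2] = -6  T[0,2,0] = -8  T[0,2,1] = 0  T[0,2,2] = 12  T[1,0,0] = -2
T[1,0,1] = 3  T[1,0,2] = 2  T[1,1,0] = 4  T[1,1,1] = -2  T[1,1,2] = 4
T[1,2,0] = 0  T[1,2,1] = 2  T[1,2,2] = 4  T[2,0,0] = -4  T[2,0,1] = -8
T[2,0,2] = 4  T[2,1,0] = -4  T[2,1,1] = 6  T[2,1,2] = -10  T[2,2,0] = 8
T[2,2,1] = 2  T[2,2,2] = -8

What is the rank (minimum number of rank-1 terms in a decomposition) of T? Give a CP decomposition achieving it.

Lower bound: the mode-3 unfolding of T (rows indexed by k, columns by (i,j) = (0,0), (0,1), (0,2), (1,0), (1,1), (1,2), (2,0), (2,1), (2,2)) is [[12, -12, -8, -2, 4, 0, -4, -4, 8], [6, 2, 0, 3, -2, 2, -8, 6, 2], [8, -6, 12, 2, 4, 4, 4, -10, -8]].
There the 3×3 minor on rows k ∈ {0, 1, 2}, columns (i,j) ∈ {(0,0), (0,1), (0,2)} is det [[12, -12, -8], [6, 2, 0], [8, -6, 12]] = 1568 ≠ 0, so this unfolding has rank ≥ 3; CP rank is at least every unfolding rank, so rank(T) ≥ 3. (Flattening ranks never certify an upper bound on CP rank; for that we must actually write T with 3 rank-1 terms.)
Upper bound: T is a sum of 3 rank-1 terms, T = [1, 0, -1] ⊗ [2, -1, -2] ⊗ [4, 2, -2] + [2, -1, 2] ⊗ [1, -2, 0] ⊗ [2, -1, 2] + [2, 1, -1] ⊗ [1, 0, 1] ⊗ [0, 2, 4] (written with every a and b primitive with positive leading entry and the scale carried by c; CP decompositions are not unique, and this one is verified by expanding entrywise), so rank(T) ≤ 3.
These bounds meet, so rank(T) = 3.

rank(T) = 3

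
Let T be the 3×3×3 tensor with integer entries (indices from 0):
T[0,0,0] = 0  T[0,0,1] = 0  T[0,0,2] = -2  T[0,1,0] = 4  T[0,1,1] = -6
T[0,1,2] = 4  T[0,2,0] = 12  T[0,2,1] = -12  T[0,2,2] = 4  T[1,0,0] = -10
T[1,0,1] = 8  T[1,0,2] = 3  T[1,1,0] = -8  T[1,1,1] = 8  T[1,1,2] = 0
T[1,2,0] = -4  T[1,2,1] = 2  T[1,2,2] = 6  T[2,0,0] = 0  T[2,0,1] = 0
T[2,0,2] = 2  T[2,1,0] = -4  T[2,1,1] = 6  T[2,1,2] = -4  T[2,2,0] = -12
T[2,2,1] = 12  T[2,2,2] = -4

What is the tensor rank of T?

Lower bound: the mode-3 unfolding of T (rows indexed by k, columns by (i,j) = (0,0), (0,1), (0,2), (1,0), (1,1), (1,2), (2,0), (2,1), (2,2)) is [[0, 4, 12, -10, -8, -4, 0, -4, -12], [0, -6, -12, 8, 8, 2, 0, 6, 12], [-2, 4, 4, 3, 0, 6, 2, -4, -4]].
There the 3×3 minor on rows k ∈ {0, 1, 2}, columns (i,j) ∈ {(0,0), (0,1), (0,2)} is det [[0, 4, 12], [0, -6, -12], [-2, 4, 4]] = -48 ≠ 0, so this unfolding has rank ≥ 3; CP rank is at least every unfolding rank, so rank(T) ≥ 3. (This is only a lower bound: in general the CP rank may exceed every unfolding rank, so we still need to exhibit 3 rank-1 terms summing to T.)
Upper bound: T is a sum of 3 rank-1 terms, T = [1, -2, -1] ∘ [1, 1, 1] ∘ [4, -2, -4] + [1, -1, -1] ∘ [1, 2, 1] ∘ [0, -2, 4] + [2, 1, -2] ∘ [1, 0, -2] ∘ [-2, 2, -1] (written with every a and b primitive with positive leading entry and the scale carried by c; CP decompositions are not unique, and this one is verified by expanding entrywise), so rank(T) ≤ 3.
These bounds meet, so rank(T) = 3.

3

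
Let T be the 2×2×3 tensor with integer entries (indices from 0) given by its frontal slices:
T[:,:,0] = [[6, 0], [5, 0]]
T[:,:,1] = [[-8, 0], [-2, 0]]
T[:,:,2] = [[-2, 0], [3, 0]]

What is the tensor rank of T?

2

Lower bound: in the mode-1 unfolding of T (rows indexed by i, columns by (j,k)) the 2×2 minor on rows i ∈ {0, 1}, columns (j,k) ∈ {(0,0), (0,1)} is det [[6, -8], [5, -2]] = 28 ≠ 0, so that unfolding has rank ≥ 2 and hence rank(T) ≥ 2 (CP rank is at least every unfolding rank, though it can be larger).
Upper bound: T[:,j,:] = b[j]·M for every slice, with b = [1, 0] and M = [[6, -8, -2], [5, -2, 3]] (rows i, columns k).
Splitting M by its rows (i = 0, 1), M = [1, 0][6, -8, -2]ᵀ + [0, 1][5, -2, 3]ᵀ.
Hence T = [1, 0] ⊗ [1, 0] ⊗ [6, -8, -2] + [0, 1] ⊗ [1, 0] ⊗ [5, -2, 3], so rank(T) ≤ 2.
These bounds meet, so rank(T) = 2.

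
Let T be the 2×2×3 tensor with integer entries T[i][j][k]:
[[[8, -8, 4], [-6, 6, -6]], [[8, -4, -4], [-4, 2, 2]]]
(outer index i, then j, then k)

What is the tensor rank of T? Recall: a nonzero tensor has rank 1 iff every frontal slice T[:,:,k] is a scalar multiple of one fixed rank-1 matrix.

3

Lower bound: in the mode-3 unfolding of T (rows indexed by k, columns by (i,j)) the 3×3 minor on rows k ∈ {0, 1, 2}, columns (i,j) ∈ {(0,0), (0,1), (1,0)} is det [[8, -6, 8], [-8, 6, -4], [4, -6, -4]] = 96 ≠ 0, so that unfolding has rank ≥ 3 and hence rank(T) ≥ 3 (CP rank is at least every unfolding rank, though it can be larger).
Upper bound: T is a sum of 3 rank-1 terms, T = [1, 0] ⊗ [0, 1] ⊗ [-2, 0, 0] + [1, 0] ⊗ [1, -1] ⊗ [0, -4, 8] + [1, 1] ⊗ [2, -1] ⊗ [4, -2, -2] (one valid choice — decompositions are not unique — normalised so each a, b is primitive with positive first nonzero entry; check it by expanding all entries), so rank(T) ≤ 3.
These bounds meet, so rank(T) = 3.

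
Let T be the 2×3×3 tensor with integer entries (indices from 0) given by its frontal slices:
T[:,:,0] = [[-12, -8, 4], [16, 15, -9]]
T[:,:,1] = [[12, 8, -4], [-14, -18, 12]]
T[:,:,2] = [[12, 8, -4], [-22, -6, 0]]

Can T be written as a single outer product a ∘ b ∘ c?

No

The mode-1 unfolding of T (rows indexed by i, columns by (j,k) = (0,0), (0,1), (0,2), (1,0), (1,1), (1,2), (2,0), (2,1), (2,2)) is [[-12, 12, 12, -8, 8, 8, 4, -4, -4], [16, -14, -22, 15, -18, -6, -9, 12, 0]].
There the 2×2 minor on rows i ∈ {0, 1}, columns (j,k) ∈ {(0,0), (0,1)} is det [[-12, 12], [16, -14]] = -24 ≠ 0, so this unfolding has rank ≥ 2; CP rank is at least every unfolding rank, so rank(T) ≥ 2.
In particular rank(T) ≥ 2 > 1, so T is not rank-1.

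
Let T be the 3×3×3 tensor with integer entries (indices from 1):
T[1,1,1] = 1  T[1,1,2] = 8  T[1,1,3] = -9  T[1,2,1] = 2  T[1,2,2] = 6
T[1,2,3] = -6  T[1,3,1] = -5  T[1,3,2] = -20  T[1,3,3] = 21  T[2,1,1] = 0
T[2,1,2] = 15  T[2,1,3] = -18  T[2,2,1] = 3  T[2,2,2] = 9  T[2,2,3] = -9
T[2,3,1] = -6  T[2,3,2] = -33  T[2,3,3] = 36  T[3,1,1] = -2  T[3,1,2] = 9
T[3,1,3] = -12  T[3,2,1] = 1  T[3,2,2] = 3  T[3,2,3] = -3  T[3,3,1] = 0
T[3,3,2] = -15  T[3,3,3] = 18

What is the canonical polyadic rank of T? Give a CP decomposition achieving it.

rank(T) = 2

Lower bound: the mode-2 unfolding of T (rows indexed by j, columns by (i,k) = (1,1), (1,2), (1,3), (2,1), (2,2), (2,3), (3,1), (3,2), (3,3)) is [[1, 8, -9, 0, 15, -18, -2, 9, -12], [2, 6, -6, 3, 9, -9, 1, 3, -3], [-5, -20, 21, -6, -33, 36, 0, -15, 18]].
There the 2×2 minor on rows j ∈ {1, 2}, columns (i,k) ∈ {(1,1), (1,2)} is det [[1, 8], [2, 6]] = -10 ≠ 0, so this unfolding has rank ≥ 2; CP rank is at least every unfolding rank, so rank(T) ≥ 2. (This is only a lower bound: in general the CP rank may exceed every unfolding rank, so we still need to exhibit 2 rank-1 terms summing to T.)
Upper bound — finding two terms. Write S_k = T[:,:,k] for the frontal slices: S₁ = [[1, 2, -5], [0, 3, -6], [-2, 1, 0]], S₂ = [[8, 6, -20], [15, 9, -33], [9, 3, -15]], S₃ = [[-9, -6, 21], [-18, -9, 36], [-12, -3, 18]].
If T = a₁ ⊗ b₁ ⊗ c₁ + a₂ ⊗ b₂ ⊗ c₂ then each S_k = c₁[k]·a₁b₁ᵀ + c₂[k]·a₂b₂ᵀ. S₁ and S₂ are linearly independent, so a₁b₁ᵀ and a₂b₂ᵀ must span the same plane of matrices: they are the rank-1 matrices of the form x·S₁ + y·S₂.
The 2×2 minor of x·S₁ + y·S₂ on rows {1,2}, columns {1,2} is 3·x² + 3·xy − 18·y² = 3·(x + 3·y)(x − 2·y), vanishing at (x:y) = (3:-1) and (2:1).
M₁ = 3·S₁ − S₂ = [[-5, 0, 5], [-15, 0, 15], [-15, 0, 15]] = (-5)·[1, 3, 3][1, 0, -1]ᵀ and M₂ = 2·S₁ + S₂ = [[10, 10, -30], [15, 15, -45], [5, 5, -15]] = 5·[2, 3, 1][1, 1, -3]ᵀ, so take a₁ = [1, 3, 3], b₁ = [1, 0, -1], a₂ = [2, 3, 1], b₂ = [1, 1, -3].
Each slice is an integer combination of E₁ = a₁b₁ᵀ and E₂ = a₂b₂ᵀ: S₁ = −E₁ + E₂, S₂ = 2·E₁ + 3·E₂, S₃ = −3·E₁ − 3·E₂; reading off coefficients, c₁ = [-1, 2, -3] and c₂ = [1, 3, -3].
Hence T = [1, 3, 3] ⊗ [1, 0, -1] ⊗ [-1, 2, -3] + [2, 3, 1] ⊗ [1, 1, -3] ⊗ [1, 3, -3], so rank(T) ≤ 2.
These bounds meet, so rank(T) = 2.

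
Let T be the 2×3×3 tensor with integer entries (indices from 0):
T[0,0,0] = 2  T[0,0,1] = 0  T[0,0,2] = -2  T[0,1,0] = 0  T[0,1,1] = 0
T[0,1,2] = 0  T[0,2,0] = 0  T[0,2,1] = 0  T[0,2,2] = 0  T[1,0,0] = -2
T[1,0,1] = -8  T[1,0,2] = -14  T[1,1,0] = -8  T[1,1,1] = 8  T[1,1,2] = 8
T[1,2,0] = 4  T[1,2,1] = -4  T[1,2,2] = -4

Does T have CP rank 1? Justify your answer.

The mode-3 unfolding of T (rows indexed by k, columns by (i,j) = (0,0), (0,1), (0,2), (1,0), (1,1), (1,2)) is [[2, 0, 0, -2, -8, 4], [0, 0, 0, -8, 8, -4], [-2, 0, 0, -14, 8, -4]].
There the 3×3 minor on rows k ∈ {0, 1, 2}, columns (i,j) ∈ {(0,0), (1,0), (1,1)} is det [[2, -2, -8], [0, -8, 8], [-2, -14, 8]] = 256 ≠ 0, so this unfolding has rank ≥ 3; CP rank is at least every unfolding rank, so rank(T) ≥ 3.
In particular rank(T) ≥ 3 > 1, so T is not rank-1.

No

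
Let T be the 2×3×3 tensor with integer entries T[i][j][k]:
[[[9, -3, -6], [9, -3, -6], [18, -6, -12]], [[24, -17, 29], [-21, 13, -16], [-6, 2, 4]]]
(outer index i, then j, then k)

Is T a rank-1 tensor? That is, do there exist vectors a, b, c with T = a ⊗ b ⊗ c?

No

The mode-2 unfolding of T (rows indexed by j, columns by (i,k) = (0,0), (0,1), (0,2), (1,0), (1,1), (1,2)) is [[9, -3, -6, 24, -17, 29], [9, -3, -6, -21, 13, -16], [18, -6, -12, -6, 2, 4]].
There the 2×2 minor on rows j ∈ {0, 1}, columns (i,k) ∈ {(0,0), (1,0)} is det [[9, 24], [9, -21]] = -405 ≠ 0, so this unfolding has rank ≥ 2; CP rank is at least every unfolding rank, so rank(T) ≥ 2.
In particular rank(T) ≥ 2 > 1, so T is not rank-1.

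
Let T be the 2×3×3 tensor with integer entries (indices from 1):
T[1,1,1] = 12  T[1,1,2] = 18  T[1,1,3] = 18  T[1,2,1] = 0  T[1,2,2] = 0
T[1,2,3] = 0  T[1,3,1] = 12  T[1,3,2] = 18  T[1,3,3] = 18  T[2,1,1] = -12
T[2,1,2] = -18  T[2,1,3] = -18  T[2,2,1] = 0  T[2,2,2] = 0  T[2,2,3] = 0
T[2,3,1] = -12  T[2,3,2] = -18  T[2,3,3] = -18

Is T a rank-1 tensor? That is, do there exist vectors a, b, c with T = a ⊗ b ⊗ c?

If T = a ⊗ b ⊗ c then every fibre of T is a multiple of the corresponding factor, so read the factors off the fibres through the nonzero entry T[1,1,1] = 12.
The mode-1 fibre T[:,1,1] = [12, -12] gives a = [1, -1] (primitive direction); the mode-2 fibre T[1,:,1] = [12, 0, 12] gives b = [1, 0, 1]; then c[k] = T[1,1,k] / (a[1]·b[1]) = [12, 18, 18] / 1 = [12, 18, 18].
Expanding [1, -1] ⊗ [1, 0, 1] ⊗ [12, 18, 18] reproduces all 18 entries of T, so T = [1, -1] ⊗ [1, 0, 1] ⊗ [12, 18, 18] and rank(T) ≤ 1.
Equivalently every frontal slice T[:,:,k] is c[k] times the rank-1 matrix [1, -1] ⊗ [1, 0, 1]. So T has rank 1 (it is nonzero).

Yes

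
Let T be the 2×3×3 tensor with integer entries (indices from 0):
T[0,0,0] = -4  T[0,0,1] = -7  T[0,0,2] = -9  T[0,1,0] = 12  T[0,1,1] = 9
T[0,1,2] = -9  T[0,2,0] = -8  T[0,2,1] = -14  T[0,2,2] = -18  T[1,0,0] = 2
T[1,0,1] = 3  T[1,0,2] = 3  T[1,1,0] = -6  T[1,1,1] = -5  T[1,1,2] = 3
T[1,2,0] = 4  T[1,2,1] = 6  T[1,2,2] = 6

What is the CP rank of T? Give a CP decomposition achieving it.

Lower bound: the mode-1 unfolding of T (rows indexed by i, columns by (j,k) = (0,0), (0,1), (0,2), (1,0), (1,1), (1,2), (2,0), (2,1), (2,2)) is [[-4, -7, -9, 12, 9, -9, -8, -14, -18], [2, 3, 3, -6, -5, 3, 4, 6, 6]].
There the 2×2 minor on rows i ∈ {0, 1}, columns (j,k) ∈ {(0,0), (0,1)} is det [[-4, -7], [2, 3]] = 2 ≠ 0, so this unfolding has rank ≥ 2; CP rank is at least every unfolding rank, so rank(T) ≥ 2. (This is only a lower bound: in general the CP rank may exceed every unfolding rank, so we still need to exhibit 2 rank-1 terms summing to T.)
Upper bound — finding two terms. Write S_k = T[:,:,k] for the frontal slices: S₀ = [[-4, 12, -8], [2, -6, 4]], S₁ = [[-7, 9, -14], [3, -5, 6]], S₂ = [[-9, -9, -18], [3, 3, 6]].
If T = a₁ (x) b₁ (x) c₁ + a₂ (x) b₂ (x) c₂ then each S_k = c₁[k]·a₁b₁ᵀ + c₂[k]·a₂b₂ᵀ. S₀ and S₁ are linearly independent, so a₁b₁ᵀ and a₂b₂ᵀ must span the same plane of matrices: they are the rank-1 matrices of the form x·S₀ + y·S₁.
The 2×2 minor of x·S₀ + y·S₁ on rows {0,1}, columns {0,1} is 8·xy + 8·y² = 8·(y)(x + y), vanishing at (x:y) = (1:0) and (1:-1).
M₁ = S₀ = [[-4, 12, -8], [2, -6, 4]] = (-2)·[2, -1][1, -3, 2]ᵀ and M₂ = S₀ − S₁ = [[3, 3, 6], [-1, -1, -2]] = [3, -1][1, 1, 2]ᵀ, so take a₁ = [2, -1], b₁ = [1, -3, 2], a₂ = [3, -1], b₂ = [1, 1, 2].
Each slice is an integer combination of E₁ = a₁b₁ᵀ and E₂ = a₂b₂ᵀ: S₀ = −2·E₁, S₁ = −2·E₁ − E₂, S₂ = −3·E₂; reading off coefficients, c₁ = [-2, -2, 0] and c₂ = [0, -1, -3].
Hence T = [2, -1] (x) [1, -3, 2] (x) [-2, -2, 0] + [3, -1] (x) [1, 1, 2] (x) [0, -1, -3], so rank(T) ≤ 2.
These bounds meet, so rank(T) = 2.

rank(T) = 2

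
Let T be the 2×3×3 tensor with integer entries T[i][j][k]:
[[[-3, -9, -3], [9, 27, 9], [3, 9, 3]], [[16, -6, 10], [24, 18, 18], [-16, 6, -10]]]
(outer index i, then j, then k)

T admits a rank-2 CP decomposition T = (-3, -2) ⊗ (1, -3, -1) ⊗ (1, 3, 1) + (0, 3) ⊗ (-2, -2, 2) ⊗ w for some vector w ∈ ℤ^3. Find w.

Subtract the known terms from T to get the rank-1 residual R = (0, 3) ⊗ (-2, -2, 2) ⊗ w, so R[i,j,k] = a[i]·b[j]·w[k]. Pick indices with nonzero a[1]·b[0] = (3)·(-2) = -6. Only the fibre through (1,0,·) is needed: R[1,0,:] = T[1,0,:] − Σₗ aₗ[1]bₗ[0]cₗ = [16, -6, 10] − (-2)·(1)·(1, 3, 1) = [18, 0, 12]. Then w[k] = R[1,0,k] / -6 for each k, giving w = [18, 0, 12] / -6 = (-3, 0, -2).

w = (-3, 0, -2)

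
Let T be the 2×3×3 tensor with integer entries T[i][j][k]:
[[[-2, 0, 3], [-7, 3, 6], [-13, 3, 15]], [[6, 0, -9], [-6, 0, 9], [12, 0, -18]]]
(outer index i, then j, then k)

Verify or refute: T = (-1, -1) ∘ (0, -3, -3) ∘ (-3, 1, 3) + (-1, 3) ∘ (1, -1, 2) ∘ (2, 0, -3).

No

Reconstruct entry (1,1,0) from the claimed factors: Σₗ aₗ[1]bₗ[1]cₗ[0] = (-1)·(-3)·(-3) + (3)·(-1)·(2) = -15, but T[1,1,0] = -6. The claim is false.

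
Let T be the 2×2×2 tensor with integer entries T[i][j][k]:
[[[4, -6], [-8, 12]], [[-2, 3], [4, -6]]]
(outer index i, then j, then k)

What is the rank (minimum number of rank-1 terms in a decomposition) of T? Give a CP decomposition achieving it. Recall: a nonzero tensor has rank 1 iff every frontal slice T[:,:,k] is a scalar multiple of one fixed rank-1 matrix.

Lower bound: T ≠ 0 (e.g. T[0,0,0] = 4), so rank(T) ≥ 1.
Upper bound: if T = a ⊗ b ⊗ c then every fibre of T is a multiple of the corresponding factor, so read the factors off the fibres through the nonzero entry T[0,0,0] = 4.
The mode-1 fibre T[:,0,0] = [4, -2] gives a = [2, -1] (primitive direction); the mode-2 fibre T[0,:,0] = [4, -8] gives b = [1, -2]; then c[k] = T[0,0,k] / (a[0]·b[0]) = [4, -6] / 2 = [2, -3].
Expanding [2, -1] ⊗ [1, -2] ⊗ [2, -3] reproduces all 8 entries of T, so T = [2, -1] ⊗ [1, -2] ⊗ [2, -3] and rank(T) ≤ 1.
These bounds meet, so rank(T) = 1.
Check entry T[1,0,1] = 3: (-1)·(1)·(-3) = 3.

rank(T) = 1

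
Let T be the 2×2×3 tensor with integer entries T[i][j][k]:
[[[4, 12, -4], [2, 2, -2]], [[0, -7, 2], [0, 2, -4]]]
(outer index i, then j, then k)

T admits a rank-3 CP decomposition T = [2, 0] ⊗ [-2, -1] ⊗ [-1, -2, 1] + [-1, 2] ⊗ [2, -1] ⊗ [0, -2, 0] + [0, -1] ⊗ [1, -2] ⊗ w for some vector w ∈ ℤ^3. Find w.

Subtract the known terms from T to get the rank-1 residual R = [0, -1] ⊗ [1, -2] ⊗ w, so R[i,j,k] = a[i]·b[j]·w[k]. Pick indices with nonzero a[1]·b[0] = (-1)·(1) = -1. Only the fibre through (1,0,·) is needed: R[1,0,:] = T[1,0,:] − Σₗ aₗ[1]bₗ[0]cₗ = [0, -7, 2] − (0)·(-2)·[-1, -2, 1] − (2)·(2)·[0, -2, 0] = [0, 1, 2]. Then w[k] = R[1,0,k] / -1 for each k, giving w = [0, 1, 2] / -1 = [0, -1, -2].

w = [0, -1, -2]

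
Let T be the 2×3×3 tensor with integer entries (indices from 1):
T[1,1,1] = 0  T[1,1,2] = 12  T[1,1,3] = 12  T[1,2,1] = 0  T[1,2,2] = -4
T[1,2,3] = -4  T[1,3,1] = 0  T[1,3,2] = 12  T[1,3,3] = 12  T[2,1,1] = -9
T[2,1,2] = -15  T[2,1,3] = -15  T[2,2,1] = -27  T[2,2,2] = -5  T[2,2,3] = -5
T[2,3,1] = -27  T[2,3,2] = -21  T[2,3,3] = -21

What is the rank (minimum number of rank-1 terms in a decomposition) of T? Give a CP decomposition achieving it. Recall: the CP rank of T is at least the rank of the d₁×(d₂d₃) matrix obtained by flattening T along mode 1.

rank(T) = 2

Lower bound: in the mode-3 unfolding of T (rows indexed by k, columns by (i,j)) the 2×2 minor on rows k ∈ {1, 2}, columns (i,j) ∈ {(1,1), (2,1)} is det [[0, -9], [12, -15]] = 108 ≠ 0, so that unfolding has rank ≥ 2 and hence rank(T) ≥ 2 (CP rank is at least every unfolding rank, though it can be larger).
Upper bound: with S_k = T[:,:,k], the two rank-1 terms a₁b₁ᵀ, a₂b₂ᵀ are the rank-1 members of the pencil x·S₁ + y·S₂.
The 2×2 minor of x·S₁ + y·S₂ on rows {1,2}, columns {1,2} is −360·xy − 120·y² = (-120)·(y)(3·x + y), vanishing at (x:y) = (1:0) and (1:-3).
M₁ = S₁ = [[0, 0, 0], [-9, -27, -27]] = (-9)·[0, 1][1, 3, 3]ᵀ and M₂ = S₁ − 3·S₂ = [[-36, 12, -36], [36, -12, 36]] = (-12)·[1, -1][3, -1, 3]ᵀ, so take a₁ = [0, 1], b₁ = [1, 3, 3], a₂ = [1, -1], b₂ = [3, -1, 3].
Each slice is an integer combination of E₁ = a₁b₁ᵀ and E₂ = a₂b₂ᵀ: S₁ = −9·E₁, S₂ = −3·E₁ + 4·E₂, S₃ = −3·E₁ + 4·E₂; reading off coefficients, c₁ = [-9, -3, -3] and c₂ = [0, 4, 4].
Hence T = [0, 1] ⊗ [1, 3, 3] ⊗ [-9, -3, -3] + [1, -1] ⊗ [3, -1, 3] ⊗ [0, 4, 4], so rank(T) ≤ 2.
These bounds meet, so rank(T) = 2.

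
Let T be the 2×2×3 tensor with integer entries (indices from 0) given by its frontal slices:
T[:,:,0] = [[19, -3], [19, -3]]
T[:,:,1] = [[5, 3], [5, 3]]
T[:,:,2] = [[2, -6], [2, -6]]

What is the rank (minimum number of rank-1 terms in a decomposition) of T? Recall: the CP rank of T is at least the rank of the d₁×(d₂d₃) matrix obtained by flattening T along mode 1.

Lower bound: the mode-2 unfolding of T (rows indexed by j, columns by (i,k) = (0,0), (0,1), (0,2), (1,0), (1,1), (1,2)) is [[19, 5, 2, 19, 5, 2], [-3, 3, -6, -3, 3, -6]].
There the 2×2 minor on rows j ∈ {0, 1}, columns (i,k) ∈ {(0,0), (0,1)} is det [[19, 5], [-3, 3]] = 72 ≠ 0, so this unfolding has rank ≥ 2; CP rank is at least every unfolding rank, so rank(T) ≥ 2. (This is only a lower bound: in general the CP rank may exceed every unfolding rank, so we still need to exhibit 2 rank-1 terms summing to T.)
Upper bound — finding two terms. Every mode-1 slice of T is a multiple of one matrix: T[i,:,:] = a[i]·M with a = (1, 1) and M = [[19, 5, 2], [-3, 3, -6]] (rows indexed by j, columns by k). So it suffices to write M as a sum of two rank-1 matrices.
Splitting M by its rows (j = 0, 1), M = (1, 0)(19, 5, 2)ᵀ + (0, 1)(-3, 3, -6)ᵀ.
Hence T = (1, 1) ⊗ (1, 0) ⊗ (19, 5, 2) + (1, 1) ⊗ (0, 1) ⊗ (-3, 3, -6), so rank(T) ≤ 2.
These bounds meet, so rank(T) = 2.

2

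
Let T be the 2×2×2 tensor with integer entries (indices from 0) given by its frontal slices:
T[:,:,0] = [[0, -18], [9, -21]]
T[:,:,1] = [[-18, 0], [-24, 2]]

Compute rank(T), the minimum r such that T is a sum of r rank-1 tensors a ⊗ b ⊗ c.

Lower bound: the mode-2 unfolding of T (rows indexed by j, columns by (i,k) = (0,0), (0,1), (1,0), (1,1)) is [[0, -18, 9, -24], [-18, 0, -21, 2]].
There the 2×2 minor on rows j ∈ {0, 1}, columns (i,k) ∈ {(0,0), (0,1)} is det [[0, -18], [-18, 0]] = -324 ≠ 0, so this unfolding has rank ≥ 2; CP rank is at least every unfolding rank, so rank(T) ≥ 2. (Unfolding ranks only ever bound the CP rank from below — rank(T) can be strictly larger than all of them — so the matching upper bound has to come from an explicit 2-term decomposition.)
Upper bound — finding two terms. Write S_k = T[:,:,k] for the frontal slices: S₀ = [[0, -18], [9, -21]], S₁ = [[-18, 0], [-24, 2]].
If T = a₁ ⊗ b₁ ⊗ c₁ + a₂ ⊗ b₂ ⊗ c₂ then each S_k = c₁[k]·a₁b₁ᵀ + c₂[k]·a₂b₂ᵀ. S₀ and S₁ are linearly independent, so a₁b₁ᵀ and a₂b₂ᵀ must span the same plane of matrices: they are the rank-1 matrices of the form x·S₀ + y·S₁.
det(x·S₀ + y·S₁) is 162·x² − 54·xy − 36·y² = 18·(3·x − 2·y)(3·x + y), vanishing at (x:y) = (2:3) and (1:-3).
M₁ = 2·S₀ + 3·S₁ = [[-54, -36], [-54, -36]] = (-18)·[1, 1][3, 2]ᵀ and M₂ = S₀ − 3·S₁ = [[54, -18], [81, -27]] = 9·[2, 3][3, -1]ᵀ, so take a₁ = [1, 1], b₁ = [3, 2], a₂ = [2, 3], b₂ = [3, -1].
Each slice is an integer combination of E₁ = a₁b₁ᵀ and E₂ = a₂b₂ᵀ: S₀ = −6·E₁ + 3·E₂, S₁ = −2·E₁ − 2·E₂; reading off coefficients, c₁ = [-6, -2] and c₂ = [3, -2].
Hence T = [1, 1] ⊗ [3, 2] ⊗ [-6, -2] + [2, 3] ⊗ [3, -1] ⊗ [3, -2], so rank(T) ≤ 2.
These bounds meet, so rank(T) = 2.

2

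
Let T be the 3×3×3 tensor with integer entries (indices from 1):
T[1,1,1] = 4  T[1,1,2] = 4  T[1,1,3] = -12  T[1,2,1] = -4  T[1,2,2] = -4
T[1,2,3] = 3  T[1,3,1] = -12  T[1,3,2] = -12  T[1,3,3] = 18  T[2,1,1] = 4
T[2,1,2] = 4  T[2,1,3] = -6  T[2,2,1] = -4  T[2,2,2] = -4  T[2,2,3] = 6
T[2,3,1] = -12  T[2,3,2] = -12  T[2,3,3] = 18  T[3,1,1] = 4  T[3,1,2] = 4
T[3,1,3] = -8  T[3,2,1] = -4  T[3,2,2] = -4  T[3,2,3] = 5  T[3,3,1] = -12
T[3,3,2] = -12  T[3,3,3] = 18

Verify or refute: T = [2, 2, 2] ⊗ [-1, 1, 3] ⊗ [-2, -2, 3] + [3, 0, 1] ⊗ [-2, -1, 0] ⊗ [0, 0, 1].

Yes

Reconstruct entrywise from the claimed factors. For example, T[3,2,3] = 5 and Σₗ aₗ[3]bₗ[2]cₗ[3] = (2)·(1)·(3) + (1)·(-1)·(1) = 5; checking all 27 entries, every one matches. The claim holds.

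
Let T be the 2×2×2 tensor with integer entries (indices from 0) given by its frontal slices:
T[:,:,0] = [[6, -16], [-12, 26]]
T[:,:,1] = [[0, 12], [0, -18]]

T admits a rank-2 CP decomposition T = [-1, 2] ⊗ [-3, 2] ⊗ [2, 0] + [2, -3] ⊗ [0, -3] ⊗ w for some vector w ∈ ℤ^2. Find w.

w = [2, -2]

Subtract the known terms from T to get the rank-1 residual R = [2, -3] ⊗ [0, -3] ⊗ w, so R[i,j,k] = a[i]·b[j]·w[k]. Pick indices with nonzero a[0]·b[1] = (2)·(-3) = -6. Only the fibre through (0,1,·) is needed: R[0,1,:] = T[0,1,:] − Σₗ aₗ[0]bₗ[1]cₗ = [-16, 12] − (-1)·(2)·[2, 0] = [-12, 12]. Then w[k] = R[0,1,k] / -6 for each k, giving w = [-12, 12] / -6 = [2, -2].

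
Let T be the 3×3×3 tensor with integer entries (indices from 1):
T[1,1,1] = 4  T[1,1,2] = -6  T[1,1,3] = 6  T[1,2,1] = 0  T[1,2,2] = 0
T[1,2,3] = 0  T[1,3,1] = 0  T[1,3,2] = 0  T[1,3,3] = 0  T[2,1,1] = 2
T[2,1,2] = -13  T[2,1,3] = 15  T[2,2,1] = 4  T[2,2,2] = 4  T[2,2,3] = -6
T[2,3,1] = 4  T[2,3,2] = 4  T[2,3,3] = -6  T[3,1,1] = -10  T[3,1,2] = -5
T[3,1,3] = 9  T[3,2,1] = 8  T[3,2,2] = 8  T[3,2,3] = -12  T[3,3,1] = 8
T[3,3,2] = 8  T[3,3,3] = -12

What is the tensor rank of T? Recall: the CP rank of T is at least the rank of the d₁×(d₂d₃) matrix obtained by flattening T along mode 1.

Lower bound: the mode-2 unfolding of T (rows indexed by j, columns by (i,k) = (1,1), (1,2), (1,3), (2,1), (2,2), (2,3), (3,1), (3,2), (3,3)) is [[4, -6, 6, 2, -13, 15, -10, -5, 9], [0, 0, 0, 4, 4, -6, 8, 8, -12], [0, 0, 0, 4, 4, -6, 8, 8, -12]].
There the 2×2 minor on rows j ∈ {1, 2}, columns (i,k) ∈ {(1,1), (2,1)} is det [[4, 2], [0, 4]] = 16 ≠ 0, so this unfolding has rank ≥ 2; CP rank is at least every unfolding rank, so rank(T) ≥ 2. (Flattening ranks never certify an upper bound on CP rank; for that we must actually write T with 2 rank-1 terms.)
Upper bound — finding two terms. Write S_k = T[:,:,k] for the frontal slices: S₁ = [[4, 0, 0], [2, 4, 4], [-10, 8, 8]], S₂ = [[-6, 0, 0], [-13, 4, 4], [-5, 8, 8]], S₃ = [[6, 0, 0], [15, -6, -6], [9, -12, -12]].
If T = a₁ ∘ b₁ ∘ c₁ + a₂ ∘ b₂ ∘ c₂ then each S_k = c₁[k]·a₁b₁ᵀ + c₂[k]·a₂b₂ᵀ. S₁ and S₂ are linearly independent, so a₁b₁ᵀ and a₂b₂ᵀ must span the same plane of matrices: they are the rank-1 matrices of the form x·S₁ + y·S₂.
The 2×2 minor of x·S₁ + y·S₂ on rows {1,2}, columns {1,2} is 16·x² − 8·xy − 24·y² = 8·(2·x − 3·y)(x + y), vanishing at (x:y) = (3:2) and (1:-1).
M₁ = 3·S₁ + 2·S₂ = [[0, 0, 0], [-20, 20, 20], [-40, 40, 40]] = (-20)·[0, 1, 2][1, -1, -1]ᵀ and M₂ = S₁ − S₂ = [[10, 0, 0], [15, 0, 0], [-5, 0, 0]] = 5·[2, 3, -1][1, 0, 0]ᵀ, so take a₁ = [0, 1, 2], b₁ = [1, -1, -1], a₂ = [2, 3, -1], b₂ = [1, 0, 0].
Each slice is an integer combination of E₁ = a₁b₁ᵀ and E₂ = a₂b₂ᵀ: S₁ = −4·E₁ + 2·E₂, S₂ = −4·E₁ − 3·E₂, S₃ = 6·E₁ + 3·E₂; reading off coefficients, c₁ = [-4, -4, 6] and c₂ = [2, -3, 3].
Hence T = [0, 1, 2] ∘ [1, -1, -1] ∘ [-4, -4, 6] + [2, 3, -1] ∘ [1, 0, 0] ∘ [2, -3, 3], so rank(T) ≤ 2.
These bounds meet, so rank(T) = 2.

2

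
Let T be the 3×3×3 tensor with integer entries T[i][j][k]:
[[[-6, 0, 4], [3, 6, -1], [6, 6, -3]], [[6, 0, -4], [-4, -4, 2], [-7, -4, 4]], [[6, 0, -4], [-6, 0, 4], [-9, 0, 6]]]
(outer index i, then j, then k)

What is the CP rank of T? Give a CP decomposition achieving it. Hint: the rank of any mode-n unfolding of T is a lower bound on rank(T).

Lower bound: the mode-3 unfolding of T (rows indexed by k, columns by (i,j) = (0,0), (0,1), (0,2), (1,0), (1,1), (1,2), (2,0), (2,1), (2,2)) is [[-6, 3, 6, 6, -4, -7, 6, -6, -9], [0, 6, 6, 0, -4, -4, 0, 0, 0], [4, -1, -3, -4, 2, 4, -4, 4, 6]].
There the 2×2 minor on rows k ∈ {0, 1}, columns (i,j) ∈ {(0,0), (0,1)} is det [[-6, 3], [0, 6]] = -36 ≠ 0, so this unfolding has rank ≥ 2; CP rank is at least every unfolding rank, so rank(T) ≥ 2. (This is only a lower bound: in general the CP rank may exceed every unfolding rank, so we still need to exhibit 2 rank-1 terms summing to T.)
Upper bound — finding two terms. Write S_k = T[:,:,k] for the frontal slices: S₀ = [[-6, 3, 6], [6, -4, -7], [6, -6, -9]], S₁ = [[0, 6, 6], [0, -4, -4], [0, 0, 0]], S₂ = [[4, -1, -3], [-4, 2, 4], [-4, 4, 6]].
If T = a₁ ⊗ b₁ ⊗ c₁ + a₂ ⊗ b₂ ⊗ c₂ then each S_k = c₁[k]·a₁b₁ᵀ + c₂[k]·a₂b₂ᵀ. S₀ and S₁ are linearly independent, so a₁b₁ᵀ and a₂b₂ᵀ must span the same plane of matrices: they are the rank-1 matrices of the form x·S₀ + y·S₁.
The 2×2 minor of x·S₀ + y·S₁ on rows {0,1}, columns {0,1} is 6·x² − 12·xy = 6·(x − 2·y)(x), vanishing at (x:y) = (2:1) and (0:1).
M₁ = 2·S₀ + S₁ = [[-12, 12, 18], [12, -12, -18], [12, -12, -18]] = (-6)·[1, -1, -1][2, -2, -3]ᵀ and M₂ = S₁ = [[0, 6, 6], [0, -4, -4], [0, 0, 0]] = 2·[3, -2, 0][0, 1, 1]ᵀ, so take a₁ = [1, -1, -1], b₁ = [2, -2, -3], a₂ = [3, -2, 0], b₂ = [0, 1, 1].
Each slice is an integer combination of E₁ = a₁b₁ᵀ and E₂ = a₂b₂ᵀ: S₀ = −3·E₁ − E₂, S₁ = 2·E₂, S₂ = 2·E₁ + E₂; reading off coefficients, c₁ = [-3, 0, 2] and c₂ = [-1, 2, 1].
Hence T = [1, -1, -1] ⊗ [2, -2, -3] ⊗ [-3, 0, 2] + [3, -2, 0] ⊗ [0, 1, 1] ⊗ [-1, 2, 1], so rank(T) ≤ 2.
These bounds meet, so rank(T) = 2.
Check entry T[0,1,0] = 3: (1)·(-2)·(-3) + (3)·(1)·(-1) = 3.

rank(T) = 2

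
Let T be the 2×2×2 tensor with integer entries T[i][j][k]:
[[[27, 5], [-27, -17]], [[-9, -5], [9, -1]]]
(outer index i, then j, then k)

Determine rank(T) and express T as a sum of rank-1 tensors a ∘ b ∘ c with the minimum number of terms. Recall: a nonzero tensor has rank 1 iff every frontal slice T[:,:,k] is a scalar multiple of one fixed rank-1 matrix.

rank(T) = 2

Lower bound: the mode-1 unfolding of T (rows indexed by i, columns by (j,k) = (0,0), (0,1), (1,0), (1,1)) is [[27, 5, -27, -17], [-9, -5, 9, -1]].
There the 2×2 minor on rows i ∈ {0, 1}, columns (j,k) ∈ {(0,0), (0,1)} is det [[27, 5], [-9, -5]] = -90 ≠ 0, so this unfolding has rank ≥ 2; CP rank is at least every unfolding rank, so rank(T) ≥ 2. (Flattening ranks never certify an upper bound on CP rank; for that we must actually write T with 2 rank-1 terms.)
Upper bound — finding two terms. Write S_k = T[:,:,k] for the frontal slices: S₀ = [[27, -27], [-9, 9]], S₁ = [[5, -17], [-5, -1]].
If T = a₁ ∘ b₁ ∘ c₁ + a₂ ∘ b₂ ∘ c₂ then each S_k = c₁[k]·a₁b₁ᵀ + c₂[k]·a₂b₂ᵀ. S₀ and S₁ are linearly independent, so a₁b₁ᵀ and a₂b₂ᵀ must span the same plane of matrices: they are the rank-1 matrices of the form x·S₀ + y·S₁.
det(x·S₀ + y·S₁) is −270·xy − 90·y² = (-90)·(y)(3·x + y), vanishing at (x:y) = (1:0) and (1:-3).
M₁ = S₀ = [[27, -27], [-9, 9]] = 9·[3, -1][1, -1]ᵀ and M₂ = S₀ − 3·S₁ = [[12, 24], [6, 12]] = 6·[2, 1][1, 2]ᵀ, so take a₁ = [3, -1], b₁ = [1, -1], a₂ = [2, 1], b₂ = [1, 2].
Each slice is an integer combination of E₁ = a₁b₁ᵀ and E₂ = a₂b₂ᵀ: S₀ = 9·E₁, S₁ = 3·E₁ − 2·E₂; reading off coefficients, c₁ = [9, 3] and c₂ = [0, -2].
Hence T = [3, -1] ∘ [1, -1] ∘ [9, 3] + [2, 1] ∘ [1, 2] ∘ [0, -2], so rank(T) ≤ 2.
These bounds meet, so rank(T) = 2.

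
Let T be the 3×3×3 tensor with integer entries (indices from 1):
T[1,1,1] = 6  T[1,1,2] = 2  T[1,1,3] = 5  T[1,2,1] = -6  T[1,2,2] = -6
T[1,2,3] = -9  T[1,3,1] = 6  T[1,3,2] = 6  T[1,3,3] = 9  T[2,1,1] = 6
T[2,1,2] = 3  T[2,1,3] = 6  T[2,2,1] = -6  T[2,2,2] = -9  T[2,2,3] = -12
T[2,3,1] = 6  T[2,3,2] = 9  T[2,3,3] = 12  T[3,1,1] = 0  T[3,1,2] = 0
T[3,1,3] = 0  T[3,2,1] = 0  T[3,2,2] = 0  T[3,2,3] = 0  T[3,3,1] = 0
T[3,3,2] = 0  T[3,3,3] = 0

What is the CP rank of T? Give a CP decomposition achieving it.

Lower bound: in the mode-1 unfolding of T (rows indexed by i, columns by (j,k)) the 2×2 minor on rows i ∈ {1, 2}, columns (j,k) ∈ {(1,1), (1,2)} is det [[6, 2], [6, 3]] = 6 ≠ 0, so that unfolding has rank ≥ 2 and hence rank(T) ≥ 2 (CP rank is at least every unfolding rank, though it can be larger).
Upper bound: with S_k = T[:,:,k], the two rank-1 terms a₁b₁ᵀ, a₂b₂ᵀ are the rank-1 members of the pencil x·S₁ + y·S₂.
The 2×2 minor of x·S₁ + y·S₂ on rows {1,2}, columns {1,2} is −12·xy = (-12)·(y)(x), vanishing at (x:y) = (1:0) and (0:1).
M₁ = S₁ = [[6, -6, 6], [6, -6, 6], [0, 0, 0]] = 6·[1, 1, 0][1, -1, 1]ᵀ and M₂ = S₂ = [[2, -6, 6], [3, -9, 9], [0, 0, 0]] = [2, 3, 0][1, -3, 3]ᵀ, so take a₁ = [1, 1, 0], b₁ = [1, -1, 1], a₂ = [2, 3, 0], b₂ = [1, -3, 3].
Each slice is an integer combination of E₁ = a₁b₁ᵀ and E₂ = a₂b₂ᵀ: S₁ = 6·E₁, S₂ = E₂, S₃ = 3·E₁ + E₂; reading off coefficients, c₁ = [6, 0, 3] and c₂ = [0, 1, 1].
Hence T = [1, 1, 0] ⊗ [1, -1, 1] ⊗ [6, 0, 3] + [2, 3, 0] ⊗ [1, -3, 3] ⊗ [0, 1, 1], so rank(T) ≤ 2.
These bounds meet, so rank(T) = 2.

rank(T) = 2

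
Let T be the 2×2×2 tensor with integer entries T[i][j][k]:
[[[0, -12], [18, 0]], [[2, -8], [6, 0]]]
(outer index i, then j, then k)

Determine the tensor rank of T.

Lower bound: in the mode-1 unfolding of T (rows indexed by i, columns by (j,k)) the 2×2 minor on rows i ∈ {0, 1}, columns (j,k) ∈ {(0,0), (0,1)} is det [[0, -12], [2, -8]] = 24 ≠ 0, so that unfolding has rank ≥ 2 and hence rank(T) ≥ 2 (CP rank is at least every unfolding rank, though it can be larger).
Upper bound: with S_k = T[:,:,k], the two rank-1 terms a₁b₁ᵀ, a₂b₂ᵀ are the rank-1 members of the pencil x·S₀ + y·S₁.
det(x·S₀ + y·S₁) is −36·x² + 72·xy = (-36)·(x − 2·y)(x), vanishing at (x:y) = (2:1) and (0:1).
M₁ = 2·S₀ + S₁ = [[-12, 36], [-4, 12]] = (-4)·[3, 1][1, -3]ᵀ and M₂ = S₁ = [[-12, 0], [-8, 0]] = (-4)·[3, 2][1, 0]ᵀ, so take a₁ = [3, 1], b₁ = [1, -3], a₂ = [3, 2], b₂ = [1, 0].
Each slice is an integer combination of E₁ = a₁b₁ᵀ and E₂ = a₂b₂ᵀ: S₀ = −2·E₁ + 2·E₂, S₁ = −4·E₂; reading off coefficients, c₁ = [-2, 0] and c₂ = [2, -4].
Hence T = [3, 1] ⊗ [1, -3] ⊗ [-2, 0] + [3, 2] ⊗ [1, 0] ⊗ [2, -4], so rank(T) ≤ 2.
These bounds meet, so rank(T) = 2.

2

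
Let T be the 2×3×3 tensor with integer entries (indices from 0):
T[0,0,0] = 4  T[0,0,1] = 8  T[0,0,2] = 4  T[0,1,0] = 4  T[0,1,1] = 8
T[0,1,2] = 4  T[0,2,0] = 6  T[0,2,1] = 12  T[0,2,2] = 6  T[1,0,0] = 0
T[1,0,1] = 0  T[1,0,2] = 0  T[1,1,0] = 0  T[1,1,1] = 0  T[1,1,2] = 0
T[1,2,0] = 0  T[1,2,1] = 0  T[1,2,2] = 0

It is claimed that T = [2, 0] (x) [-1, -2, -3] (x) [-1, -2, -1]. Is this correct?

No

Reconstruct entry (0,0,0) from the claimed factors: Σₗ aₗ[0]bₗ[0]cₗ[0] = (2)·(-1)·(-1) = 2, but T[0,0,0] = 4. The claim is false.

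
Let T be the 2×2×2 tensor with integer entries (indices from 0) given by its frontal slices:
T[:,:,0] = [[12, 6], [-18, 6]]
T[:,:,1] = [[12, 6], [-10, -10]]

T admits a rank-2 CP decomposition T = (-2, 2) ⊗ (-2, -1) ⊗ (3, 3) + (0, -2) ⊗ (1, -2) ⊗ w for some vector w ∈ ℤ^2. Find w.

w = (3, -1)

Subtract the known terms from T to get the rank-1 residual R = (0, -2) ⊗ (1, -2) ⊗ w, so R[i,j,k] = a[i]·b[j]·w[k]. Pick indices with nonzero a[1]·b[0] = (-2)·(1) = -2. Only the fibre through (1,0,·) is needed: R[1,0,:] = T[1,0,:] − Σₗ aₗ[1]bₗ[0]cₗ = [-18, -10] − (2)·(-2)·(3, 3) = [-6, 2]. Then w[k] = R[1,0,k] / -2 for each k, giving w = [-6, 2] / -2 = (3, -1).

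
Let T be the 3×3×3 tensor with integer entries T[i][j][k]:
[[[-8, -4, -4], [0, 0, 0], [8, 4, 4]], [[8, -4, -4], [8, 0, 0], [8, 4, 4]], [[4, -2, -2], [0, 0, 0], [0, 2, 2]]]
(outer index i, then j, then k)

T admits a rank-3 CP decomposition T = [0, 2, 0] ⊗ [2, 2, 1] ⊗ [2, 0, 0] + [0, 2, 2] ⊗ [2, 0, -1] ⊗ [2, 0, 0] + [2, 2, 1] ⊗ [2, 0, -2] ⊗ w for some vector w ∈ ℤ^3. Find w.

Subtract the known terms from T to get the rank-1 residual R = [2, 2, 1] ⊗ [2, 0, -2] ⊗ w, so R[i,j,k] = a[i]·b[j]·w[k]. Pick indices with nonzero a[0]·b[0] = (2)·(2) = 4. Only the fibre through (0,0,·) is needed: R[0,0,:] = T[0,0,:] − Σₗ aₗ[0]bₗ[0]cₗ = [-8, -4, -4] − (0)·(2)·[2, 0, 0] − (0)·(2)·[2, 0, 0] = [-8, -4, -4]. Then w[k] = R[0,0,k] / 4 for each k, giving w = [-8, -4, -4] / 4 = [-2, -1, -1].

w = [-2, -1, -1]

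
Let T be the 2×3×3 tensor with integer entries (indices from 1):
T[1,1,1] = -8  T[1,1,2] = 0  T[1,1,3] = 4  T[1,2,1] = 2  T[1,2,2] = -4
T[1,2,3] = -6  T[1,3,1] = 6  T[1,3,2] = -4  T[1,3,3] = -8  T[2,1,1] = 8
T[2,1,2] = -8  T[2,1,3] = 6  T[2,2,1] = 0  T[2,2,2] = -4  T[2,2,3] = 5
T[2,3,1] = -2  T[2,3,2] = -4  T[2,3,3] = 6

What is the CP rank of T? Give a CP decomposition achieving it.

rank(T) = 3

Lower bound: the mode-2 unfolding of T (rows indexed by j, columns by (i,k) = (1,1), (1,2), (1,3), (2,1), (2,2), (2,3)) is [[-8, 0, 4, 8, -8, 6], [2, -4, -6, 0, -4, 5], [6, -4, -8, -2, -4, 6]].
There the 3×3 minor on rows j ∈ {1, 2, 3}, columns (i,k) ∈ {(1,1), (1,2), (2,1)} is det [[-8, 0, 8], [2, -4, 0], [6, -4, -2]] = 64 ≠ 0, so this unfolding has rank ≥ 3; CP rank is at least every unfolding rank, so rank(T) ≥ 3. (Unfolding ranks only ever bound the CP rank from below — rank(T) can be strictly larger than all of them — so the matching upper bound has to come from an explicit 3-term decomposition.)
Upper bound: T is a sum of 3 rank-1 terms, T = (0, 1) ⊗ (2, 1, 1) ⊗ (2, -4, 4) + (1, 0) ⊗ (0, 1, 1) ⊗ (-2, -4, -4) + (2, -1) ⊗ (2, -1, -2) ⊗ (-2, 0, 1) (written with every a and b primitive with positive leading entry and the scale carried by c; CP decompositions are not unique, and this one is verified by expanding entrywise), so rank(T) ≤ 3.
These bounds meet, so rank(T) = 3.
Check entry T[1,3,1] = 6: (0)·(1)·(2) + (1)·(1)·(-2) + (2)·(-2)·(-2) = 6.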